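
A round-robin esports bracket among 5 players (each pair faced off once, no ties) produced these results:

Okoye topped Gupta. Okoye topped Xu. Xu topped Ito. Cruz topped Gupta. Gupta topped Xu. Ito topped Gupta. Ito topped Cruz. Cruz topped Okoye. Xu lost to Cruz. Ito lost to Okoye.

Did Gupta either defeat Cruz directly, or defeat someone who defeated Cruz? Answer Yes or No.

Gupta did not beat Cruz directly.
Gupta beat Xu, but each of them lost to Cruz. No two-step path.

No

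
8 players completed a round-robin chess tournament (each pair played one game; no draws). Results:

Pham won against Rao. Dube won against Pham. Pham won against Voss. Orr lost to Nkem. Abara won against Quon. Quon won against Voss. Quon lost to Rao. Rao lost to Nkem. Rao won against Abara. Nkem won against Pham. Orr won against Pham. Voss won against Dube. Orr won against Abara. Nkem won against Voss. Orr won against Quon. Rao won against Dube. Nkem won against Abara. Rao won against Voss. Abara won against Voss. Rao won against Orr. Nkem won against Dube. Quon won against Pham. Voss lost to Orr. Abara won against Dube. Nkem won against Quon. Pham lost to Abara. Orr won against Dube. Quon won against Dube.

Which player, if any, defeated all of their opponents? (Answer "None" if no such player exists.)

Nkem

Nkem has 7 wins out of 7 opponents — a perfect record.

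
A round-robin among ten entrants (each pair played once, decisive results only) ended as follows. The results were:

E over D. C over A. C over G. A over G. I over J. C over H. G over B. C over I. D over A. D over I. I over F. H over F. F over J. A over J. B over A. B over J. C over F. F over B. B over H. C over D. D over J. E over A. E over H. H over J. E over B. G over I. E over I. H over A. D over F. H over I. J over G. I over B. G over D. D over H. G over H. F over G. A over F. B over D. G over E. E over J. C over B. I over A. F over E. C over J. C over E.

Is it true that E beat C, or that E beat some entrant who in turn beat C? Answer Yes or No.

E did not beat C directly.
E beat A, B, D, H, I, J, but each of them lost to C. No two-step path.

No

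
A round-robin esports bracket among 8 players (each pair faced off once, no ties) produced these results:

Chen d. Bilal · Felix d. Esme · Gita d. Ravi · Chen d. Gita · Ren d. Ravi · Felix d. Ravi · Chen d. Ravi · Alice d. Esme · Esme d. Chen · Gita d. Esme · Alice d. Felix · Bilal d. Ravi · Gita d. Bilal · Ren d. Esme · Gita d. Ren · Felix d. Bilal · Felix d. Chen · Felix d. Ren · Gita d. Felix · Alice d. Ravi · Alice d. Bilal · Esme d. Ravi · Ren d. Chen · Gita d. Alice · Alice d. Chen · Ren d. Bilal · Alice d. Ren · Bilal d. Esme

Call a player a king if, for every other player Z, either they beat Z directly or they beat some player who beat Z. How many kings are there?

3

Alice reaches everyone (king).
Ravi cannot reach Alice, Gita, Ren, Bilal, Esme, Chen, Felix in two steps.
Gita reaches everyone (king).
Ren cannot reach Alice, Felix in two steps.
Bilal cannot reach Alice, Gita, Ren, Felix in two steps.
Esme cannot reach Alice, Ren, Felix in two steps.
Chen reaches everyone (king).
Felix cannot reach Alice in two steps.
Kings: Alice, Gita, Chen — 3.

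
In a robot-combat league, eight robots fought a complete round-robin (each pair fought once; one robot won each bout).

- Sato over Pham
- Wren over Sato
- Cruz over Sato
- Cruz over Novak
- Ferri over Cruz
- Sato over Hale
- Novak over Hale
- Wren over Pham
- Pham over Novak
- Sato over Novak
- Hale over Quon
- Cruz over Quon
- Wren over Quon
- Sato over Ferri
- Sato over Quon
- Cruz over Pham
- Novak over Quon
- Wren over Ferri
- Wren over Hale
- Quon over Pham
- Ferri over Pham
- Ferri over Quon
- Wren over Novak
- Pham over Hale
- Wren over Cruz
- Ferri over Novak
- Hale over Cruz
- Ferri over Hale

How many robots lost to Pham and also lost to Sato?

Pham beat: Hale, Novak.
Sato beat: Quon, Hale, Ferri, Novak, Pham.
Both beat: Hale, Novak — 2.

2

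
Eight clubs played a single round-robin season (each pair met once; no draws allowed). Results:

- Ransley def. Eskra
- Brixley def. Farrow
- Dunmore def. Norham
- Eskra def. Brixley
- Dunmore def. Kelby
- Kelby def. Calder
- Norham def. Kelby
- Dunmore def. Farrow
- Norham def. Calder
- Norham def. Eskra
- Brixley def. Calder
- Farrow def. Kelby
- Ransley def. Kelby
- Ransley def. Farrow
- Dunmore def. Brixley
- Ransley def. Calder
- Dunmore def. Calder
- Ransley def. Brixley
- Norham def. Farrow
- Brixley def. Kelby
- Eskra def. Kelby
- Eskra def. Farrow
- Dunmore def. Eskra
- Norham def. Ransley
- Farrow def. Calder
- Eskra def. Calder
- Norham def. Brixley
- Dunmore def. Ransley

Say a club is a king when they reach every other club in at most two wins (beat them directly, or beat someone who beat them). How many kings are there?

Kelby cannot reach Eskra, Ransley, Farrow, Dunmore, Norham, Brixley in two steps.
Eskra cannot reach Ransley, Dunmore, Norham in two steps.
Ransley cannot reach Dunmore, Norham in two steps.
Farrow cannot reach Eskra, Ransley, Dunmore, Norham, Brixley in two steps.
Dunmore reaches everyone (king).
Calder cannot reach Kelby, Eskra, Ransley, Farrow, Dunmore, Norham, Brixley in two steps.
Norham cannot reach Dunmore in two steps.
Brixley cannot reach Eskra, Ransley, Dunmore, Norham in two steps.
Kings: Dunmore — 1.

1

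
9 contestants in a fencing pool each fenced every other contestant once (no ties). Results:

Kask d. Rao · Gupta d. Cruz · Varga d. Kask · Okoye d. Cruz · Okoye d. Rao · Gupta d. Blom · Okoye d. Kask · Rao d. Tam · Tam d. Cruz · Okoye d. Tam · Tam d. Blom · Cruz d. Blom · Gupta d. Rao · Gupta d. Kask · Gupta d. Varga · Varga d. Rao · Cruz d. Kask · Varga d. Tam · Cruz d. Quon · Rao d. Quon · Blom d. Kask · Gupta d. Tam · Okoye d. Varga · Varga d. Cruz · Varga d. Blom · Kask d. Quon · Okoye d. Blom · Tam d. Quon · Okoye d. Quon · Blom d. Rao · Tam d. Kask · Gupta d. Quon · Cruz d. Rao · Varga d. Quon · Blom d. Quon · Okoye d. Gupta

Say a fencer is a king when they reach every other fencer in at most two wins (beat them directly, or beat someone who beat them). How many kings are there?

1

Quon cannot reach Tam, Blom, Kask, Cruz, Gupta, Okoye, Varga, Rao in two steps.
Tam cannot reach Gupta, Okoye, Varga in two steps.
Blom cannot reach Cruz, Gupta, Okoye, Varga in two steps.
Kask cannot reach Blom, Cruz, Gupta, Okoye, Varga in two steps.
Cruz cannot reach Gupta, Okoye, Varga in two steps.
Gupta cannot reach Okoye in two steps.
Okoye reaches everyone (king).
Varga cannot reach Gupta, Okoye in two steps.
Rao cannot reach Gupta, Okoye, Varga in two steps.
Kings: Okoye — 1.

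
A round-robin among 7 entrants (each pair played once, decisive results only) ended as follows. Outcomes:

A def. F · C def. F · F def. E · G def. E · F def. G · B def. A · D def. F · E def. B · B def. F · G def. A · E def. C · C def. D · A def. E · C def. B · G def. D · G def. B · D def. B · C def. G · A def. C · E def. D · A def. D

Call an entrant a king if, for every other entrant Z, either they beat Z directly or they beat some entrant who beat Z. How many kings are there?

A reaches everyone (king).
B reaches everyone (king).
C reaches everyone (king).
D cannot reach C in two steps.
E reaches everyone (king).
F reaches everyone (king).
G reaches everyone (king).
Kings: A, B, C, E, F, G — 6.

6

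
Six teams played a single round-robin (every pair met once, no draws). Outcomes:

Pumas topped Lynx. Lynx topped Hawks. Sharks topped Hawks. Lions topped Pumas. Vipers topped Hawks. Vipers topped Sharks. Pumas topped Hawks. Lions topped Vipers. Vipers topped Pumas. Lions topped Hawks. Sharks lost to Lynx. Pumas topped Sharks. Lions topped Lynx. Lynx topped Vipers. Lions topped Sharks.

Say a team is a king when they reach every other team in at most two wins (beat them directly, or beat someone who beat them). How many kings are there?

1

Pumas cannot reach Lions in two steps.
Vipers cannot reach Lions in two steps.
Sharks cannot reach Pumas, Vipers, Lynx, Lions in two steps.
Hawks cannot reach Pumas, Vipers, Sharks, Lynx, Lions in two steps.
Lynx cannot reach Lions in two steps.
Lions reaches everyone (king).
Kings: Lions — 1.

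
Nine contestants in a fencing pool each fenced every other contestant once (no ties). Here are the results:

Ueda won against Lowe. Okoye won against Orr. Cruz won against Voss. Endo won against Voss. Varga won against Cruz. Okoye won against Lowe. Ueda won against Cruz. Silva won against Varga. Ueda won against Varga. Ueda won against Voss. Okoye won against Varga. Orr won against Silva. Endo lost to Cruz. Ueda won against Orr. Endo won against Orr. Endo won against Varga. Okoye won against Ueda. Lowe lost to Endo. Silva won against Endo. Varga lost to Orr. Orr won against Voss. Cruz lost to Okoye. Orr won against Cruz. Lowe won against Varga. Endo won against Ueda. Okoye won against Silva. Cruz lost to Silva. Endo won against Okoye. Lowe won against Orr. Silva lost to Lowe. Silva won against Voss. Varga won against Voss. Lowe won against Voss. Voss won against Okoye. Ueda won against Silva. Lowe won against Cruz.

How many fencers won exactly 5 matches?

Win totals: Endo 6, Voss 1, Cruz 2, Okoye 6, Silva 4, Orr 4, Ueda 6, Varga 2, Lowe 5.
Exactly 5: Lowe — 1 fencer.

1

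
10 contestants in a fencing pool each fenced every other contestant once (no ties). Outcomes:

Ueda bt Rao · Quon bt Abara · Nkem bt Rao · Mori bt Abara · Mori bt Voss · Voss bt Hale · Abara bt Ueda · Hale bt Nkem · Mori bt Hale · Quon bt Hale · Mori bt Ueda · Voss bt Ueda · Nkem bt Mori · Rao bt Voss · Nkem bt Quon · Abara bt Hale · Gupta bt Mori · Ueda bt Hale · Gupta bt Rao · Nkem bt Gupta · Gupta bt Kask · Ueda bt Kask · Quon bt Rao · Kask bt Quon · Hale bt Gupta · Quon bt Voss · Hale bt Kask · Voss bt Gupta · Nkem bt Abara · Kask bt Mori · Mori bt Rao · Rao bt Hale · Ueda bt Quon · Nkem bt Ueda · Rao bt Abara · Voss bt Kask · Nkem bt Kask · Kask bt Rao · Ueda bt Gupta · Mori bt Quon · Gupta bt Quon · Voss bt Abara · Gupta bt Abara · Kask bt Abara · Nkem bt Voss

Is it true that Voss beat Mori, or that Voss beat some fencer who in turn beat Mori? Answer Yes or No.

Yes

Voss did not beat Mori directly.
Voss beat Gupta, Ueda, Abara, Kask, Hale. Of those, Gupta beat Mori.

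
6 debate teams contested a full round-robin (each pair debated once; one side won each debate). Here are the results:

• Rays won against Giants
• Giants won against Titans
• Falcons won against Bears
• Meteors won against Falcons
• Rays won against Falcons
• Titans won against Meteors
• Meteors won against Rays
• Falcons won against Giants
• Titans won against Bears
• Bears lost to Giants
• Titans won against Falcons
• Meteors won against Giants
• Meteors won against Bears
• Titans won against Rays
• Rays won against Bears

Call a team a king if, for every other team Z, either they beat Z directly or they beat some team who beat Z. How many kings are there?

3

Falcons cannot reach Meteors, Rays in two steps.
Giants reaches everyone (king).
Meteors reaches everyone (king).
Titans reaches everyone (king).
Rays cannot reach Meteors in two steps.
Bears cannot reach Falcons, Giants, Meteors, Titans, Rays in two steps.
Kings: Giants, Meteors, Titans — 3.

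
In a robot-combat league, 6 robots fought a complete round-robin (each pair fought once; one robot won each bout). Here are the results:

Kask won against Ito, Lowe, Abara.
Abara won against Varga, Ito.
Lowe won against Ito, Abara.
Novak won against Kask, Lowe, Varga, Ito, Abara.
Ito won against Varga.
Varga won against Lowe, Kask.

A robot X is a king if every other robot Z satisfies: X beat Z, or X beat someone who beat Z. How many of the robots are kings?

Lowe cannot reach Kask, Novak in two steps.
Ito cannot reach Novak, Abara in two steps.
Kask cannot reach Novak in two steps.
Novak reaches everyone (king).
Varga cannot reach Novak in two steps.
Abara cannot reach Novak in two steps.
Kings: Novak — 1.

1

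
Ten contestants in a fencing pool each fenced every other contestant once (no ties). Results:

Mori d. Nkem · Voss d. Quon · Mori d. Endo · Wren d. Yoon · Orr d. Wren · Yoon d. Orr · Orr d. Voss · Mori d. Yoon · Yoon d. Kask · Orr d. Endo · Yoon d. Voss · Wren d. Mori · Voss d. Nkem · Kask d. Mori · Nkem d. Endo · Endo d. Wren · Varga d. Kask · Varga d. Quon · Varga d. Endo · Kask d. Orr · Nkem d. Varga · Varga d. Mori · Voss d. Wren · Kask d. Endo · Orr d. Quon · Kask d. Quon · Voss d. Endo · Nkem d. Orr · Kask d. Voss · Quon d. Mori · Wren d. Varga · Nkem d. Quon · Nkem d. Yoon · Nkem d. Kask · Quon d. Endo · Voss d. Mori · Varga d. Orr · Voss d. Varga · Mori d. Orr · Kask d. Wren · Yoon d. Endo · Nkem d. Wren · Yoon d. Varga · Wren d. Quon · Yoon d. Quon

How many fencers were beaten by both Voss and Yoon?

3

Voss beat: Quon, Varga, Endo, Wren, Mori, Nkem.
Yoon beat: Kask, Quon, Varga, Endo, Voss, Orr.
Both beat: Quon, Varga, Endo — 3.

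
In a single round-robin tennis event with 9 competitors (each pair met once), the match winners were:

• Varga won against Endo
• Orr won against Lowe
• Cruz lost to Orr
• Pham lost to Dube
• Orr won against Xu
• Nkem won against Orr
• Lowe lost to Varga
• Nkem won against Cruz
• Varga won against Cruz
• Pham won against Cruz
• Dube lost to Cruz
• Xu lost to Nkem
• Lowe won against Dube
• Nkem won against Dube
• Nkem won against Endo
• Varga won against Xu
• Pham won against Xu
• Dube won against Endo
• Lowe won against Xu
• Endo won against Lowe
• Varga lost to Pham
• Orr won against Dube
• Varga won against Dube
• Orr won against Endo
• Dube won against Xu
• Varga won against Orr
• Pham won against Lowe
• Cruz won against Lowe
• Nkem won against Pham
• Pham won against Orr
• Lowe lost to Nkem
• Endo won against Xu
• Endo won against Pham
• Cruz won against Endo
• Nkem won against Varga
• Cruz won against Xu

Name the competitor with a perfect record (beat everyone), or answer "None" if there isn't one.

Nkem

Nkem has 8 wins out of 8 opponents — a perfect record.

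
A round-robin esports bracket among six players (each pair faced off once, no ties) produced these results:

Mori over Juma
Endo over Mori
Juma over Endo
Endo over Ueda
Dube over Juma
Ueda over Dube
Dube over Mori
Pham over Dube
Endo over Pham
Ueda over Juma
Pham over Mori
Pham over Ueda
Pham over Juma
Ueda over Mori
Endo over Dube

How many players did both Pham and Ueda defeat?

Pham beat: Juma, Mori, Dube, Ueda.
Ueda beat: Juma, Mori, Dube.
Both beat: Juma, Mori, Dube — 3.

3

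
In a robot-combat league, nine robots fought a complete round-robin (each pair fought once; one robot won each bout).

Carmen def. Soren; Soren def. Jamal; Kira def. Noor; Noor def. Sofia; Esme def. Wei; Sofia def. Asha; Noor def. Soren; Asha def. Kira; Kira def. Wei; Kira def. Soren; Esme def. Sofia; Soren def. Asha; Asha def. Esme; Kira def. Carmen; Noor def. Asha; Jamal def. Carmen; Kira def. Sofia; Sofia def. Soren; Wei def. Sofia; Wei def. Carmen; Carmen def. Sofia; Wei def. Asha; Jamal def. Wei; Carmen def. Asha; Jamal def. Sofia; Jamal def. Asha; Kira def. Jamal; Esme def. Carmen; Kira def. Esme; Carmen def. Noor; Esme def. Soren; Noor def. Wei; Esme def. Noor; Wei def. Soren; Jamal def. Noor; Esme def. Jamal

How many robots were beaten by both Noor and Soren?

Noor beat: Wei, Sofia, Asha, Soren.
Soren beat: Jamal, Asha.
Both beat: Asha — 1.

1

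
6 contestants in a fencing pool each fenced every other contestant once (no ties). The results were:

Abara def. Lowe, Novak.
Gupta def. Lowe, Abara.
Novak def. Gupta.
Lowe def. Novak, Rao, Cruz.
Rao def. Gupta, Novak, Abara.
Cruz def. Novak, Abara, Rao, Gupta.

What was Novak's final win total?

Novak's results: beat Gupta; lost to Cruz, Abara, Rao, Lowe.
That is 1 win.

1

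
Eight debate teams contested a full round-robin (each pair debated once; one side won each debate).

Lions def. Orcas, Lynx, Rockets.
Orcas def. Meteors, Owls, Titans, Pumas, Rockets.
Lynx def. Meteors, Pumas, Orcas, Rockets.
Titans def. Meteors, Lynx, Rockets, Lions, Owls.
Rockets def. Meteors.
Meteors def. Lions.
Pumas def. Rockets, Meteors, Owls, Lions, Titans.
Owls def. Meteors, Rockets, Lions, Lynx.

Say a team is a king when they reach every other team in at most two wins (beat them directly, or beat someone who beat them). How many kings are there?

5

Meteors cannot reach Owls, Pumas, Titans in two steps.
Owls cannot reach Titans in two steps.
Rockets cannot reach Owls, Pumas, Titans, Orcas, Lynx in two steps.
Lions reaches everyone (king).
Pumas reaches everyone (king).
Titans reaches everyone (king).
Orcas reaches everyone (king).
Lynx reaches everyone (king).
Kings: Lions, Pumas, Titans, Orcas, Lynx — 5.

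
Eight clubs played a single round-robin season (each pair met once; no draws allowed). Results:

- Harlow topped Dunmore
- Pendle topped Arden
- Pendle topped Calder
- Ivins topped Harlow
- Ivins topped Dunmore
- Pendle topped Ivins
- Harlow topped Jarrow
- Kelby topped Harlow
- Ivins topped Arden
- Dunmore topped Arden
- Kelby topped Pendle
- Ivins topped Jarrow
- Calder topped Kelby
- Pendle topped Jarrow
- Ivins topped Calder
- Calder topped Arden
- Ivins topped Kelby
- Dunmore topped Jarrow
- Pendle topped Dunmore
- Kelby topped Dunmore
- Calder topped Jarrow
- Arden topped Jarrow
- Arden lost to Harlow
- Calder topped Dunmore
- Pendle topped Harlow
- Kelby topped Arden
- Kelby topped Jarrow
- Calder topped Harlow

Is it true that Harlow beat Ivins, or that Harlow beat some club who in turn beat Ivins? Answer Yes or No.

No

Harlow did not beat Ivins directly.
Harlow beat Arden, Dunmore, Jarrow, but each of them lost to Ivins. No two-step path.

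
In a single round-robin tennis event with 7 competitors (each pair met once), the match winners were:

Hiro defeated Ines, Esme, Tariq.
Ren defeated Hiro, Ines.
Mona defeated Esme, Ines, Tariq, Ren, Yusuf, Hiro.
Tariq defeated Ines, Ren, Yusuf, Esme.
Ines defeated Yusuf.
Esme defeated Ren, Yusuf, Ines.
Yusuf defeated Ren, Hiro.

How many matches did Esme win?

Esme's results: beat Ren, Yusuf, Ines; lost to Hiro, Mona, Tariq.
That is 3 wins.

3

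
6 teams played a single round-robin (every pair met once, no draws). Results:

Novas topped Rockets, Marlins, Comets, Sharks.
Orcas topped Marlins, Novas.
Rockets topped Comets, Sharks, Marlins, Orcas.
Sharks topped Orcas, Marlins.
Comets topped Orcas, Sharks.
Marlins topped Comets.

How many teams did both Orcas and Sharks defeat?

Orcas beat: Marlins, Novas.
Sharks beat: Orcas, Marlins.
Both beat: Marlins — 1.

1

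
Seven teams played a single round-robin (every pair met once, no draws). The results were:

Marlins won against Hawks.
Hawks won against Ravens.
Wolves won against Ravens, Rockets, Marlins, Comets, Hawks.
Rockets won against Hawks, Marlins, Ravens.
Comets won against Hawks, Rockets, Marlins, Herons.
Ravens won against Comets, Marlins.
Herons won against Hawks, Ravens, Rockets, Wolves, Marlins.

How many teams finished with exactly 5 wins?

Win totals: Ravens 2, Hawks 1, Rockets 3, Marlins 1, Comets 4, Wolves 5, Herons 5.
Exactly 5: Wolves, Herons — 2 teams.

2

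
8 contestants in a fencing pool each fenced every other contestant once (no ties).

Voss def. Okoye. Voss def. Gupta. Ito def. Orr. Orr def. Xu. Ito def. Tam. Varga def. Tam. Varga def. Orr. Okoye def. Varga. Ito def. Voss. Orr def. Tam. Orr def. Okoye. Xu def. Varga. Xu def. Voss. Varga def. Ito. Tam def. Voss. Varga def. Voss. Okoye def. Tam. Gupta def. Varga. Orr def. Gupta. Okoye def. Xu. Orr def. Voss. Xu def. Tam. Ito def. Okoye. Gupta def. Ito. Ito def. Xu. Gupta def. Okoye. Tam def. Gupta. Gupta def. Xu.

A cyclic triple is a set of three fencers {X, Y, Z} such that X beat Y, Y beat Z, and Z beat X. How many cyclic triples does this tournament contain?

16

Win totals: Ito 5, Orr 5, Tam 2, Voss 2, Xu 3, Okoye 3, Varga 4, Gupta 4.
A fencer with w wins dominates both others in C(w,2) triples; summing gives 10 + 10 + 1 + 1 + 3 + 3 + 6 + 6 = 40 transitive triples.
Total triples C(8,3) = 56, so cyclic triples = 56 − 40 = 16.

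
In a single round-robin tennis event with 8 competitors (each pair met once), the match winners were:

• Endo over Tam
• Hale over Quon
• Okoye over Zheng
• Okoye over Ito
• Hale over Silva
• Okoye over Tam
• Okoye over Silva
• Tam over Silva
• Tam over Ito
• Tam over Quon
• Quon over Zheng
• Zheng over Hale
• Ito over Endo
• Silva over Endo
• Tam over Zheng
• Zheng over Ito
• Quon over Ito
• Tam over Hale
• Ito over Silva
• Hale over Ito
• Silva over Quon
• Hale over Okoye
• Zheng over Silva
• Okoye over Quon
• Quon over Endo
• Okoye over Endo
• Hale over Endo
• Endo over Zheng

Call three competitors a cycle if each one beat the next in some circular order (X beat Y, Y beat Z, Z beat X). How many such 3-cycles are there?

Win totals: Quon 3, Hale 5, Zheng 3, Silva 2, Ito 2, Okoye 6, Tam 5, Endo 2.
A competitor with w wins dominates both others in C(w,2) triples; summing gives 3 + 10 + 3 + 1 + 1 + 15 + 10 + 1 = 44 transitive triples.
Total triples C(8,3) = 56, so cyclic triples = 56 − 44 = 12.

12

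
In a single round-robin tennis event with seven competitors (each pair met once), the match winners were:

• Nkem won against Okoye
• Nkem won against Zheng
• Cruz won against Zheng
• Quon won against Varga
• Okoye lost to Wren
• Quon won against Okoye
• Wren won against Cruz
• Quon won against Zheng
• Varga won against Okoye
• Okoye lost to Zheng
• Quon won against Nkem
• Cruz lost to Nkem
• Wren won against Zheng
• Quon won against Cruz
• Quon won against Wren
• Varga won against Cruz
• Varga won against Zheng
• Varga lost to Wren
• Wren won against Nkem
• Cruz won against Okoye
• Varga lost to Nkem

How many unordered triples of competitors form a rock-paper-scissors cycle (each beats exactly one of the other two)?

0

Win totals: Cruz 2, Nkem 4, Varga 3, Okoye 0, Quon 6, Zheng 1, Wren 5.
A competitor with w wins dominates both others in C(w,2) triples; summing gives 1 + 6 + 3 + 0 + 15 + 0 + 10 = 35 transitive triples.
Total triples C(7,3) = 35, so cyclic triples = 35 − 35 = 0.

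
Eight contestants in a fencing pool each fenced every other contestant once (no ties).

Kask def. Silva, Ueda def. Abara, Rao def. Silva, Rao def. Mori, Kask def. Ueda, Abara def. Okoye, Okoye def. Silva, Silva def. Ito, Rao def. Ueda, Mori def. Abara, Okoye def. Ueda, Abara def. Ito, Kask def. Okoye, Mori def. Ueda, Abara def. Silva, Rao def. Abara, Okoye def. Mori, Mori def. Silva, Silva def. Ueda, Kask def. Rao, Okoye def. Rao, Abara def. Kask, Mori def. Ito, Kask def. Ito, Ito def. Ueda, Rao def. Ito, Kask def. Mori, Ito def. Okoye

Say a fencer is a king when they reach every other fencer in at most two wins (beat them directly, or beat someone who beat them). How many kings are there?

Okoye cannot reach Kask in two steps.
Ito cannot reach Kask in two steps.
Rao reaches everyone (king).
Mori cannot reach Rao in two steps.
Kask reaches everyone (king).
Abara reaches everyone (king).
Ueda cannot reach Rao, Mori in two steps.
Silva cannot reach Rao, Mori, Kask in two steps.
Kings: Rao, Kask, Abara — 3.

3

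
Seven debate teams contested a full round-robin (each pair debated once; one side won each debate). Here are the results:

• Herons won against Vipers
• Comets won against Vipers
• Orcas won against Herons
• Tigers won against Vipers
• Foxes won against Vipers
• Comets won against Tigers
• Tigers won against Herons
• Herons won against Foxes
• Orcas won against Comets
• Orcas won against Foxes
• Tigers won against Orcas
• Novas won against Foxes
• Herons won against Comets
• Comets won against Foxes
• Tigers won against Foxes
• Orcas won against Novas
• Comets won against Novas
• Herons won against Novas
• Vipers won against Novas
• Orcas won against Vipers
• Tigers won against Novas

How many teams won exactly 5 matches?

Win totals: Vipers 1, Herons 4, Foxes 1, Comets 4, Tigers 5, Novas 1, Orcas 5.
Exactly 5: Tigers, Orcas — 2 teams.

2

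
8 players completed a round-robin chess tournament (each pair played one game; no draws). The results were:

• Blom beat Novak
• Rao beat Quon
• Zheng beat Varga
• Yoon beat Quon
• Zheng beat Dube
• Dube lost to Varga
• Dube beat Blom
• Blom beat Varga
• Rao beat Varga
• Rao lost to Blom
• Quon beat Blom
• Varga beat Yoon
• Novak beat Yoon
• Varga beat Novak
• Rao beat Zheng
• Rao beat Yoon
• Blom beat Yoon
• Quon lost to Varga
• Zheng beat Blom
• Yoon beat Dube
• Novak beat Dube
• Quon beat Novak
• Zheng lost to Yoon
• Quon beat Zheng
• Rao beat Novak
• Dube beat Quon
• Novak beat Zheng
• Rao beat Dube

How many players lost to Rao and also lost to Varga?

Rao beat: Varga, Dube, Yoon, Quon, Zheng, Novak.
Varga beat: Dube, Yoon, Quon, Novak.
Both beat: Dube, Yoon, Quon, Novak — 4.

4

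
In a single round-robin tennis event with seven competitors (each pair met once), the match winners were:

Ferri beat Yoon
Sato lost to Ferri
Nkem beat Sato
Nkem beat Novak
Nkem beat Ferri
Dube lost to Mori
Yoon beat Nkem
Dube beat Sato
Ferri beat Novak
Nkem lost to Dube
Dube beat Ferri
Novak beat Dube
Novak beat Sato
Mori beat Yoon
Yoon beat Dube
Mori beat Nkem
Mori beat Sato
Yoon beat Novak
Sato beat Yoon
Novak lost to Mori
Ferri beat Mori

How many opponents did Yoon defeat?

3

Yoon's results: beat Nkem, Dube, Novak; lost to Sato, Mori, Ferri.
That is 3 wins.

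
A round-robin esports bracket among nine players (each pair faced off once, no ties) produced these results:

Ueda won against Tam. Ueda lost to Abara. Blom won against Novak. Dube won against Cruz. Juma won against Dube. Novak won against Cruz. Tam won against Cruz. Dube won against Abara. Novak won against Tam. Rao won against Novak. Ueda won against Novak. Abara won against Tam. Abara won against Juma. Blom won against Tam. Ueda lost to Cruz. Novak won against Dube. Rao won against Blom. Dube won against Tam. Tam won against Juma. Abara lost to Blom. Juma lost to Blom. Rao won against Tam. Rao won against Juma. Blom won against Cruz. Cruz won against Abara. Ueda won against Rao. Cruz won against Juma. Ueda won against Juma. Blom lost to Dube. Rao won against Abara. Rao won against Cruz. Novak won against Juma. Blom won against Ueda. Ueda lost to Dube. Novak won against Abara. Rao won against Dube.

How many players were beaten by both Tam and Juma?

Tam beat: Cruz, Juma.
Juma beat: Dube.
No one was beaten by both.

0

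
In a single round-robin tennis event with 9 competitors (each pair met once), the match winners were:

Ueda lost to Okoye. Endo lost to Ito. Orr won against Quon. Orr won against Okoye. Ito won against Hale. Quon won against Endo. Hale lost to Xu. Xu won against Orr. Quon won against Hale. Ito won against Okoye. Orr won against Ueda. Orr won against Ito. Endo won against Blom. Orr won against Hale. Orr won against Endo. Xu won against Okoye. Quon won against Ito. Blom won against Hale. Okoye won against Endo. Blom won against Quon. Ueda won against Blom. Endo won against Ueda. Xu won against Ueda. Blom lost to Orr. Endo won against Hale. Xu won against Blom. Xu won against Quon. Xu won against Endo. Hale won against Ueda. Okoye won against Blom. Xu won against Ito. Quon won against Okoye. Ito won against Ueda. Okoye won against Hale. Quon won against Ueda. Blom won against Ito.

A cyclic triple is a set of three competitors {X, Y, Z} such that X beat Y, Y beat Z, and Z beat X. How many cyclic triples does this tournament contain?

7

Win totals: Okoye 4, Blom 3, Xu 8, Ito 4, Hale 1, Endo 3, Ueda 1, Orr 7, Quon 5.
A competitor with w wins dominates both others in C(w,2) triples; summing gives 6 + 3 + 28 + 6 + 0 + 3 + 0 + 21 + 10 = 77 transitive triples.
Total triples C(9,3) = 84, so cyclic triples = 84 − 77 = 7.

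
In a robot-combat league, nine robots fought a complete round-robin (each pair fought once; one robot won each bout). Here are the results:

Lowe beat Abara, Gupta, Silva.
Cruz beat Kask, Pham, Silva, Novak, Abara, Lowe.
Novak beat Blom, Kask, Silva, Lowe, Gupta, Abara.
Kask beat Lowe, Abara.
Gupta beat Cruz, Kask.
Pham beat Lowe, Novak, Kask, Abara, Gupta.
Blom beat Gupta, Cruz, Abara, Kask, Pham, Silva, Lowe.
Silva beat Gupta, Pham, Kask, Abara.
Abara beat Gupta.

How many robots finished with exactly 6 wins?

2

Win totals: Lowe 3, Abara 1, Novak 6, Blom 7, Kask 2, Pham 5, Cruz 6, Gupta 2, Silva 4.
Exactly 6: Novak, Cruz — 2 robots.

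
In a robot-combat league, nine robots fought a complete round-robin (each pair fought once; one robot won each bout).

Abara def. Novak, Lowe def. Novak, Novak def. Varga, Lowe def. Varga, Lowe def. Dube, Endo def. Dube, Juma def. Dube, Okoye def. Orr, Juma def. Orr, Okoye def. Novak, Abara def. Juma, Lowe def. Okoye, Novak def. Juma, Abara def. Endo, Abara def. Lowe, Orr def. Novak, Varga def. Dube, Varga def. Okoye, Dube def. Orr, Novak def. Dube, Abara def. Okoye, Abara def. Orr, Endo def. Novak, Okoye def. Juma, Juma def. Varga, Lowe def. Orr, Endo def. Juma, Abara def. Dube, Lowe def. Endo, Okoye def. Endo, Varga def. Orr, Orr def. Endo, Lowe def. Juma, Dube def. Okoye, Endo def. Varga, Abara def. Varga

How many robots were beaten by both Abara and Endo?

4

Abara beat: Juma, Endo, Lowe, Dube, Orr, Varga, Okoye, Novak.
Endo beat: Juma, Dube, Varga, Novak.
Both beat: Juma, Dube, Varga, Novak — 4.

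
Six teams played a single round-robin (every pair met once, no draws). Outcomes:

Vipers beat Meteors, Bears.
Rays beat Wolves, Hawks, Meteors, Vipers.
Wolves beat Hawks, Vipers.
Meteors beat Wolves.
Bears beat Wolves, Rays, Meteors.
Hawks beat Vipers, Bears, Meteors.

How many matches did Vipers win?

Vipers' results: beat Bears, Meteors; lost to Hawks, Wolves, Rays.
That is 2 wins.

2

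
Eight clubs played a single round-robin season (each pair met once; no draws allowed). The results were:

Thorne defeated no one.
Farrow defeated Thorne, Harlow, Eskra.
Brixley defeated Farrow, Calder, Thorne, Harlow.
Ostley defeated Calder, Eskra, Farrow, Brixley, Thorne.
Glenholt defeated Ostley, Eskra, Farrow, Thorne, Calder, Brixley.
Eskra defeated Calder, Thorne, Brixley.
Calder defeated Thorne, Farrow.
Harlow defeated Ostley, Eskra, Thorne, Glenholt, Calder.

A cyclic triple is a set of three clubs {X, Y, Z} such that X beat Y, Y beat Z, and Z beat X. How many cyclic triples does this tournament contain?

Win totals: Thorne 0, Ostley 5, Harlow 5, Calder 2, Eskra 3, Glenholt 6, Brixley 4, Farrow 3.
A club with w wins dominates both others in C(w,2) triples; summing gives 0 + 10 + 10 + 1 + 3 + 15 + 6 + 3 = 48 transitive triples.
Total triples C(8,3) = 56, so cyclic triples = 56 − 48 = 8.

8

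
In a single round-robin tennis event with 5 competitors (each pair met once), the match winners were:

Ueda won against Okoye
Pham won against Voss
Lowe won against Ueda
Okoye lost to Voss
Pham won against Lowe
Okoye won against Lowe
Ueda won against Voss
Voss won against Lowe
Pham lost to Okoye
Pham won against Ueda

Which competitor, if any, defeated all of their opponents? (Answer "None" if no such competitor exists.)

None

Highest win total is Pham with 3 (out of 4 possible).
Pham lost to Okoye, so no competitor went undefeated.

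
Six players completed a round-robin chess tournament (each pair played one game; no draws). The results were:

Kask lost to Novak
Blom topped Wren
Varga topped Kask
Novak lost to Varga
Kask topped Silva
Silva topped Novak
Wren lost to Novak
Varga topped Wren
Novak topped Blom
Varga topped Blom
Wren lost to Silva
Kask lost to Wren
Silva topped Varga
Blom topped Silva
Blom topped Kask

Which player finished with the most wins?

Win totals: Kask 1, Novak 3, Silva 3, Wren 1, Blom 3, Varga 4.
Varga leads with 4 wins (next highest: 3).

Varga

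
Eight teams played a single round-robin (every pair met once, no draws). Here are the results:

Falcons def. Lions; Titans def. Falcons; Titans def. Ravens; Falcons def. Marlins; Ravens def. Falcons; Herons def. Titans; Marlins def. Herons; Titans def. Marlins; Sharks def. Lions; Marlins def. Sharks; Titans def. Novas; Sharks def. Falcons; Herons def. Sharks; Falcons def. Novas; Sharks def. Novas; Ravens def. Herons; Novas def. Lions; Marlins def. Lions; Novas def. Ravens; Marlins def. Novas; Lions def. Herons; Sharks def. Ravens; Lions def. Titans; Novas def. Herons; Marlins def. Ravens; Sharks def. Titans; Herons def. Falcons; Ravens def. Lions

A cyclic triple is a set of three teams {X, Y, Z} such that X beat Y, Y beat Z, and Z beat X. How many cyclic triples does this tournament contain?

Win totals: Marlins 5, Ravens 3, Lions 2, Herons 3, Novas 3, Falcons 3, Titans 4, Sharks 5.
A team with w wins dominates both others in C(w,2) triples; summing gives 10 + 3 + 1 + 3 + 3 + 3 + 6 + 10 = 39 transitive triples.
Total triples C(8,3) = 56, so cyclic triples = 56 − 39 = 17.

17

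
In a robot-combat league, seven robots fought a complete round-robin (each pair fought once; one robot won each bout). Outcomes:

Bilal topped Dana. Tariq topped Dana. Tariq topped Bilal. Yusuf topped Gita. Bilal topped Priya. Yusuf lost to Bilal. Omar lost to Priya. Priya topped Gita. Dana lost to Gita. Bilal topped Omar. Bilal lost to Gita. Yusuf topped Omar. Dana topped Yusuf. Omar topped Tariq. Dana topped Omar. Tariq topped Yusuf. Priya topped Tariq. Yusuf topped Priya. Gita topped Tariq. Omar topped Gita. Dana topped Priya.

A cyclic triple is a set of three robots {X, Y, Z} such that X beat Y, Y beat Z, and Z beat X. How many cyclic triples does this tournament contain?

Win totals: Tariq 3, Priya 3, Gita 3, Bilal 4, Yusuf 3, Omar 2, Dana 3.
A robot with w wins dominates both others in C(w,2) triples; summing gives 3 + 3 + 3 + 6 + 3 + 1 + 3 = 22 transitive triples.
Total triples C(7,3) = 35, so cyclic triples = 35 − 22 = 13.

13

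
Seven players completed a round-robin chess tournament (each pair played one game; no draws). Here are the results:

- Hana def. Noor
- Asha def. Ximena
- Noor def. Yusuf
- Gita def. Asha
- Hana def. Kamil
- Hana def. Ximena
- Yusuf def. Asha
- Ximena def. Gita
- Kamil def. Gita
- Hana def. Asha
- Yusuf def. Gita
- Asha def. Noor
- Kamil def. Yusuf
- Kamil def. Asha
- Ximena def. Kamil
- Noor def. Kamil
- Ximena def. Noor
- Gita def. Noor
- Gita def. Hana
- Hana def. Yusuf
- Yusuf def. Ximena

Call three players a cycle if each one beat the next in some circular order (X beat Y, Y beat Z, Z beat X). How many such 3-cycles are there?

11

Win totals: Yusuf 3, Hana 5, Noor 2, Kamil 3, Ximena 3, Asha 2, Gita 3.
A player with w wins dominates both others in C(w,2) triples; summing gives 3 + 10 + 1 + 3 + 3 + 1 + 3 = 24 transitive triples.
Total triples C(7,3) = 35, so cyclic triples = 35 − 24 = 11.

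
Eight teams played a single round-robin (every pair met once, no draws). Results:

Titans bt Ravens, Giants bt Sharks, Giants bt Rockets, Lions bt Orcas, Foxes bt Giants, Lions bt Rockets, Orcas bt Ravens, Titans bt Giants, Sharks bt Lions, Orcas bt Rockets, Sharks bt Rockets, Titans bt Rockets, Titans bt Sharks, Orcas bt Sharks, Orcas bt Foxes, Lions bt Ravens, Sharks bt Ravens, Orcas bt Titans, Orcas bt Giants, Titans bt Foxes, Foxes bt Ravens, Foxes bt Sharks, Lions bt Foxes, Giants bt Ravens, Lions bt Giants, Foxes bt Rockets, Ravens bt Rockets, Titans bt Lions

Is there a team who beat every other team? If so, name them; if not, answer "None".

None

Highest win total is Titans with 6 (out of 7 possible).
Titans lost to Orcas, so no team went undefeated.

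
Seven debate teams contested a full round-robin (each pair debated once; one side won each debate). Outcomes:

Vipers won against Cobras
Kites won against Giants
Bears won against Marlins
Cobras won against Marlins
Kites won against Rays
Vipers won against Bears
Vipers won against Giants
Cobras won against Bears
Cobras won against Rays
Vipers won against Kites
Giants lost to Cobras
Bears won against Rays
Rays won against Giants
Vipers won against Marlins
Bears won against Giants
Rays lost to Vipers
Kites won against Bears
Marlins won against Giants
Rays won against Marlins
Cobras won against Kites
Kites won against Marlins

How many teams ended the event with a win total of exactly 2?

1

Win totals: Giants 0, Marlins 1, Bears 3, Cobras 5, Rays 2, Kites 4, Vipers 6.
Exactly 2: Rays — 1 team.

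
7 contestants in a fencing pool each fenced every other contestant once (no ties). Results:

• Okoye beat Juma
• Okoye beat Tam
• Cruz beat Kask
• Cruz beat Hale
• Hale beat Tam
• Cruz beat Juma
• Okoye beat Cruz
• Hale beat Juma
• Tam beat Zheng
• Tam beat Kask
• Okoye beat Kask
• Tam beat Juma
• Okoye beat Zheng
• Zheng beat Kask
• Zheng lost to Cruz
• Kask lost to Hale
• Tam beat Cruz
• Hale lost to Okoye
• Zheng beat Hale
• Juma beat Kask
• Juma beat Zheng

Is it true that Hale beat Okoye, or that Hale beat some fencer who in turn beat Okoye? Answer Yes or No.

No

Hale did not beat Okoye directly.
Hale beat Juma, Tam, Kask, but each of them lost to Okoye. No two-step path.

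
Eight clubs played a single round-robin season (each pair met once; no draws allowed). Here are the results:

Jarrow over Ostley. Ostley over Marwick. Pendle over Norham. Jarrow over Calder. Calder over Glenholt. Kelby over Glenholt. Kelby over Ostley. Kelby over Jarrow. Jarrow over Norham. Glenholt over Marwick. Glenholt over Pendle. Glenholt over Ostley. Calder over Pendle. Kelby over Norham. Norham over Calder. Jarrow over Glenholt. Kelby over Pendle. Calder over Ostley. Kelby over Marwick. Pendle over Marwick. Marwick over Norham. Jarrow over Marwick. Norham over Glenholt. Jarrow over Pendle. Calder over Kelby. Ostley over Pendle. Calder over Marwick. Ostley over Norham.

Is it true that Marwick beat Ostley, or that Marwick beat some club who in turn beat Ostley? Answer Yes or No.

Marwick did not beat Ostley directly.
Marwick beat Norham, but each of them lost to Ostley. No two-step path.

No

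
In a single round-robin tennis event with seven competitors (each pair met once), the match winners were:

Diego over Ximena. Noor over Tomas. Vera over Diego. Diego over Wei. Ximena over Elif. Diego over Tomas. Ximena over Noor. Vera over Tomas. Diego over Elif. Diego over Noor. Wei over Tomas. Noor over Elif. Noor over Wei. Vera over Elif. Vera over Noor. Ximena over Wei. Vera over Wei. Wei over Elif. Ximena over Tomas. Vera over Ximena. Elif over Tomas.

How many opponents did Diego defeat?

5

Diego's results: beat Ximena, Tomas, Noor, Elif, Wei; lost to Vera.
That is 5 wins.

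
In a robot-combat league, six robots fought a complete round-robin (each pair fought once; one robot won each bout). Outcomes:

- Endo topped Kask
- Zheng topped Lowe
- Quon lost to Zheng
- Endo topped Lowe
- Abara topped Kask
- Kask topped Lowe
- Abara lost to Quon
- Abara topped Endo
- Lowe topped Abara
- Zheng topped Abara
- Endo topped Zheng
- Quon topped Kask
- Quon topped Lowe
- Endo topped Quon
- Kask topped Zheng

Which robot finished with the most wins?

Win totals: Lowe 1, Endo 4, Abara 2, Kask 2, Quon 3, Zheng 3.
Endo leads with 4 wins (next highest: 3).

Endo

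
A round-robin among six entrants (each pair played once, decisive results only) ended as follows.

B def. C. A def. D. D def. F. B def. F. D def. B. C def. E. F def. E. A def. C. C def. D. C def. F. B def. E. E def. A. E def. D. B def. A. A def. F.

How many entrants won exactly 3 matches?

Win totals: A 3, B 4, C 3, D 2, E 2, F 1.
Exactly 3: A, C — 2 entrants.

2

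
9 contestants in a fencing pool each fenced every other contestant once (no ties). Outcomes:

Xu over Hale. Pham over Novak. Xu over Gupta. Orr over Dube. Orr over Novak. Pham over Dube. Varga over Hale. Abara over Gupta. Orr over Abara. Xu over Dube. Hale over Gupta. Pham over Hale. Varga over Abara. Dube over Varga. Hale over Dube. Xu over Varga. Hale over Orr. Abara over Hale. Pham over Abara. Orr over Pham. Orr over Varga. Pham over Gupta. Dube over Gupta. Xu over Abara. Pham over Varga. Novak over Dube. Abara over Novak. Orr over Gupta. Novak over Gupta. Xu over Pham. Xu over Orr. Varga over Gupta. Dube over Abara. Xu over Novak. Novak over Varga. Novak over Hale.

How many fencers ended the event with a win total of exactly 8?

1

Win totals: Xu 8, Gupta 0, Hale 3, Varga 3, Dube 3, Orr 6, Abara 3, Pham 6, Novak 4.
Exactly 8: Xu — 1 fencer.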